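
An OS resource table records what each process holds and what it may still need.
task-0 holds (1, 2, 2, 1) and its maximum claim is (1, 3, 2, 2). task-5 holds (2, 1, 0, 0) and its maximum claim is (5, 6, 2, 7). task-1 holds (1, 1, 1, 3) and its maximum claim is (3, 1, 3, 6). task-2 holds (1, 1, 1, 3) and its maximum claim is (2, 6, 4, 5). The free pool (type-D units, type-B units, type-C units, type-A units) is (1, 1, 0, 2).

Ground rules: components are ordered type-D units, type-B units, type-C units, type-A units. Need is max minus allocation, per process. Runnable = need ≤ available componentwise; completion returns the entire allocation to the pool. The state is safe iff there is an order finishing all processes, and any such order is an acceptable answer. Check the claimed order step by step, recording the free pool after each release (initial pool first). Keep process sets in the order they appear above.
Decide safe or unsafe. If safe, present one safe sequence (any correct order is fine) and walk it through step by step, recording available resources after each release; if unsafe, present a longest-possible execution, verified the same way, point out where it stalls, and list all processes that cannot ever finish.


UNSAFE — no complete ordering exists.
Key observation: after task-0, task-1 complete, (3, 4, 3, 6) is the best the pool ever gets, yet each leftover process wants more type-B units.
A maximal execution: task-0, task-1 — then nothing else fits. Walking it through:
  pool = (1, 1, 0, 2)
  run task-0 (needs (0, 1, 0, 1), free (1, 1, 0, 2)); after release of (1, 2, 2, 1) the pool is (2, 3, 2, 3)
  run task-1 (needs (2, 0, 2, 3), free (2, 3, 2, 3)); after release of (1, 1, 1, 3) the pool is (3, 4, 3, 6)
  blocked: task-5 wants (3, 5, 2, 7), pool (3, 4, 3, 6) — not enough type-B units and type-A units
  blocked: task-2 wants (1, 5, 3, 2), pool (3, 4, 3, 6) — not enough type-B units
Never able to finish: task-5 and task-2.


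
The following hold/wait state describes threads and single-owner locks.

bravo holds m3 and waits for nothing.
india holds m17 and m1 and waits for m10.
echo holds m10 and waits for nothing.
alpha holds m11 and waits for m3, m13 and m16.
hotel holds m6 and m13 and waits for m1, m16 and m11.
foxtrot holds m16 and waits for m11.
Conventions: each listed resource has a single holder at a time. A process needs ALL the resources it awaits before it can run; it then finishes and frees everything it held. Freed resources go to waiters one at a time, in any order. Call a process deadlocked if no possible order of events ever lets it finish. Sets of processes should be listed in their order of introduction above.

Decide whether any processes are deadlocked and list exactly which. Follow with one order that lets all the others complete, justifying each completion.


Deadlocked set: alpha, hotel and foxtrot.
Key observation: along alpha -> hotel -> alpha, each member waits on what the next one holds — a deadlock; foxtrot is caught in further circular waits.
The rest can finish in the order echo, india, bravo.
Walking it through:
  echo: no waits; runs immediately, freeing m10
  run india (all its waits — m10 — are resolved); releases m17 and m1
  bravo: no waits; runs immediately, freeing m3


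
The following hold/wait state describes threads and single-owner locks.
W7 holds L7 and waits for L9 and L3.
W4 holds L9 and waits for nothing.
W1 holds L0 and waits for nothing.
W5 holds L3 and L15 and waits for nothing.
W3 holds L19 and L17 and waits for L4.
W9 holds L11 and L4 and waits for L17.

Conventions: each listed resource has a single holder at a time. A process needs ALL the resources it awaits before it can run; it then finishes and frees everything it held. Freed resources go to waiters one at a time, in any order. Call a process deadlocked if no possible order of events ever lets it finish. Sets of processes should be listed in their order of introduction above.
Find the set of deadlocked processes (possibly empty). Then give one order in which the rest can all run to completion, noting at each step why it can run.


Deadlocked set: W3 and W9.
Key observation: the knot is the closed ring of waits W3 -> W9 -> W3; no other process is dragged down with it.
One completion order for the rest: W4, W1, W5, W7.
Walking it through:
  run W4 (it waits on nothing); releases L9
  run W1 (it waits on nothing); releases L0
  run W5 (it waits on nothing); releases L3 and L15
  run W7 (all its waits — L9 and L3 — are resolved); releases L7


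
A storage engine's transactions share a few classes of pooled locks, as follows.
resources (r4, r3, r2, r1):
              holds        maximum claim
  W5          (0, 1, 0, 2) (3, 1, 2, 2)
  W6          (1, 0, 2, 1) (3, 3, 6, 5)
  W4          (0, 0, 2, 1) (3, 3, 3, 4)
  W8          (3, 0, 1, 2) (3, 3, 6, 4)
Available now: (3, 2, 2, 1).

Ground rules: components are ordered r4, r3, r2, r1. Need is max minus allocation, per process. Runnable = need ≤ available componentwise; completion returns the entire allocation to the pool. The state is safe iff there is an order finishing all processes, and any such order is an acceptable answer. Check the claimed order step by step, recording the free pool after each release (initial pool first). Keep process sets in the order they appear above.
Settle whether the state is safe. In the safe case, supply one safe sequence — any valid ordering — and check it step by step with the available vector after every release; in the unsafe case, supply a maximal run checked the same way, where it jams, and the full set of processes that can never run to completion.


The state is SAFE; one workable sequence: W5, W4, W6, W8.
Key observation: at W5 the run first touches a limit — (3, 0, 2, 0) against (3, 2, 2, 1), exact on a resource it actually requests.
Verifying each step:
  pool = (3, 2, 2, 1)
  W5 needs (3, 0, 2, 0) <= (3, 2, 2, 1) -> finishes; pool += (0, 1, 0, 2) = (3, 3, 2, 3)
  W4 needs (3, 3, 1, 3) <= (3, 3, 2, 3) -> finishes; pool += (0, 0, 2, 1) = (3, 3, 4, 4)
  W6 needs (2, 3, 4, 4) <= (3, 3, 4, 4) -> finishes; pool += (1, 0, 2, 1) = (4, 3, 6, 5)
  W8 needs (0, 3, 5, 2) <= (4, 3, 6, 5) -> finishes; pool += (3, 0, 1, 2) = (7, 3, 7, 7)


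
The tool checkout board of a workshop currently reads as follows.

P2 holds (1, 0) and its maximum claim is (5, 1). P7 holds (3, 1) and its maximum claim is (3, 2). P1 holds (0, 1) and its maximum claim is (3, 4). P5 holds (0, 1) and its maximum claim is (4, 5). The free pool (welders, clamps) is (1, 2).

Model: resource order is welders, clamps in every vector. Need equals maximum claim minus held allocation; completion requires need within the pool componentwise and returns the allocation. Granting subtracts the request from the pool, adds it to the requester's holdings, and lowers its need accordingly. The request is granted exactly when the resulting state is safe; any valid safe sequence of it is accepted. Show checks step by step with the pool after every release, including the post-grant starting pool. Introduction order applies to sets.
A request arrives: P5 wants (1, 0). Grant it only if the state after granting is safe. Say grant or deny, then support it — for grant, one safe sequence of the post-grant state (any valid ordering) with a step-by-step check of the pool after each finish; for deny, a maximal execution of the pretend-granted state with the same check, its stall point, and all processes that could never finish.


GRANT — the state after the grant stays safe, e.g. via P7, P1, P5, P2.
Key observation: granting shrinks the pool to (0, 2), yet P7 still fits and the chain goes through.
Verifying the post-grant state step by step:
  pool = (0, 2)
  P7 needs (0, 1) <= (0, 2) -> finishes; pool += (3, 1) = (3, 3)
  P1 needs (3, 3) <= (3, 3) -> finishes; pool += (0, 1) = (3, 4)
  P5 needs (3, 4) <= (3, 4) -> finishes; pool += (1, 1) = (4, 5)
  P2 needs (4, 1) <= (4, 5) -> finishes; pool += (1, 0) = (5, 5)


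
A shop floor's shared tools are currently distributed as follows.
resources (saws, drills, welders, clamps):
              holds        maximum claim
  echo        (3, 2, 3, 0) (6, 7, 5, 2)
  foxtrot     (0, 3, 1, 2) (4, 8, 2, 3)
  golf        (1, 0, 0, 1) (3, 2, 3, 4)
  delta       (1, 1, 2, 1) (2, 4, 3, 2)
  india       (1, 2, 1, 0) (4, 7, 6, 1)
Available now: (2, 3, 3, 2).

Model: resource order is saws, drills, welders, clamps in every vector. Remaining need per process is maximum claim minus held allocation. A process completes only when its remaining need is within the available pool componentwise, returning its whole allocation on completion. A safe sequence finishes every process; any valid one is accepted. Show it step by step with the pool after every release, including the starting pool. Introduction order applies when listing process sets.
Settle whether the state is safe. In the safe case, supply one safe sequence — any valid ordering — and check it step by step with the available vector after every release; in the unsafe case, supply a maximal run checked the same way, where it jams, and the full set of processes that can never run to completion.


UNSAFE.
Key observation: delta, golf can finish, but then (4, 4, 5, 4) is all there is, and the blocked group's drills demands exceed it.
Going as far as possible: delta, golf; after that, nothing fits. Verifying each step:
  pool = (2, 3, 3, 2)
  run delta (needs (1, 3, 1, 1), free (2, 3, 3, 2)); after release of (1, 1, 2, 1) the pool is (3, 4, 5, 3)
  run golf (needs (2, 2, 3, 3), free (3, 4, 5, 3)); after release of (1, 0, 0, 1) the pool is (4, 4, 5, 4)
  echo still needs (3, 5, 2, 2) but only (4, 4, 5, 4) is free — short on drills
  foxtrot still needs (4, 5, 1, 1) but only (4, 4, 5, 4) is free — short on drills
  india still needs (3, 5, 5, 1) but only (4, 4, 5, 4) is free — short on drills
Never able to finish: echo, foxtrot and india.


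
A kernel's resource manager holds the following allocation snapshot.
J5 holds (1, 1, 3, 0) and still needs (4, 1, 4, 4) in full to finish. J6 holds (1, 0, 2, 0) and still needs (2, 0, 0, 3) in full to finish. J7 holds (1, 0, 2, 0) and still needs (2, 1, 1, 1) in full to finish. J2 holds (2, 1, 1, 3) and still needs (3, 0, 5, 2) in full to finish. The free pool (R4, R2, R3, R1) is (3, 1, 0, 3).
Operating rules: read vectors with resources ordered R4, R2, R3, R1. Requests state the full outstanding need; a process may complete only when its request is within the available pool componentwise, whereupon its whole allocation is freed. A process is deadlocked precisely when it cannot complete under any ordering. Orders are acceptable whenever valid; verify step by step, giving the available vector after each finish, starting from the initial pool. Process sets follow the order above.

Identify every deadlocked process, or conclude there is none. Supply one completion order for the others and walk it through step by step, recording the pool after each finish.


The deadlocked set is J5 and J2.
Key observation: after J6, J7 the pool peaks at (5, 1, 4, 3), and each blocked process is short somewhere: J5 on R1; J2 on R3.
The rest can finish in the order J6, J7. Walking it through:
  pool = (3, 1, 0, 3)
  run J6 (needs (2, 0, 0, 3), free (3, 1, 0, 3)); after release of (1, 0, 2, 0) the pool is (4, 1, 2, 3)
  run J7 (needs (2, 1, 1, 1), free (4, 1, 2, 3)); after release of (1, 0, 2, 0) the pool is (5, 1, 4, 3)
None of the blocked processes ever fits:
  J5 still needs (4, 1, 4, 4) but only (5, 1, 4, 3) is free — short on R1
  J2 still needs (3, 0, 5, 2) but only (5, 1, 4, 3) is free — short on R3


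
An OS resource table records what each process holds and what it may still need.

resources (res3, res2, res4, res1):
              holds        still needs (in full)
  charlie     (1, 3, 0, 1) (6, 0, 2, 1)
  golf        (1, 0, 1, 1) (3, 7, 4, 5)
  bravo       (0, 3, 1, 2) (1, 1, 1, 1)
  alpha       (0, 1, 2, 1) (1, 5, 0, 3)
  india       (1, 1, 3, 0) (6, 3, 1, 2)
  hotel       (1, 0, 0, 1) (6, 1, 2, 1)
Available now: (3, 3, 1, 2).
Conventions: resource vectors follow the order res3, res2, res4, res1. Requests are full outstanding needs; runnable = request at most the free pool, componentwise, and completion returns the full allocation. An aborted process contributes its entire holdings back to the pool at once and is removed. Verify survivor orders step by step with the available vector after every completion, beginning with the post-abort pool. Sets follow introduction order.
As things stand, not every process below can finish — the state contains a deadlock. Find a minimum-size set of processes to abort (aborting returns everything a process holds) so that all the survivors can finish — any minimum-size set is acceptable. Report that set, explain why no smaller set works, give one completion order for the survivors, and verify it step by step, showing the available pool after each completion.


Abort charlie and hotel.
Key observation: the returned (2, 3, 0, 2) from charlie and hotel is what brings india — unrunnable before, under any order — into play at step 4.
Why nothing smaller works — every single abort fails: charlie alone leaves india blocked (short on res3); golf alone leaves charlie blocked (short on res3); bravo alone leaves charlie blocked (short on res3); alpha alone leaves charlie blocked (short on res3); india alone leaves charlie blocked (short on res3); hotel alone leaves charlie blocked (short on res3).
The survivors complete as bravo, alpha, golf, india. Step-by-step check (starting from the post-abort pool):
  pool = (5, 6, 1, 4)
  run bravo (needs (1, 1, 1, 1), free (5, 6, 1, 4)); after release of (0, 3, 1, 2) the pool is (5, 9, 2, 6)
  run alpha (needs (1, 5, 0, 3), free (5, 9, 2, 6)); after release of (0, 1, 2, 1) the pool is (5, 10, 4, 7)
  run golf (needs (3, 7, 4, 5), free (5, 10, 4, 7)); after release of (1, 0, 1, 1) the pool is (6, 10, 5, 8)
  run india (needs (6, 3, 1, 2), free (6, 10, 5, 8)); after release of (1, 1, 3, 0) the pool is (7, 11, 8, 8)


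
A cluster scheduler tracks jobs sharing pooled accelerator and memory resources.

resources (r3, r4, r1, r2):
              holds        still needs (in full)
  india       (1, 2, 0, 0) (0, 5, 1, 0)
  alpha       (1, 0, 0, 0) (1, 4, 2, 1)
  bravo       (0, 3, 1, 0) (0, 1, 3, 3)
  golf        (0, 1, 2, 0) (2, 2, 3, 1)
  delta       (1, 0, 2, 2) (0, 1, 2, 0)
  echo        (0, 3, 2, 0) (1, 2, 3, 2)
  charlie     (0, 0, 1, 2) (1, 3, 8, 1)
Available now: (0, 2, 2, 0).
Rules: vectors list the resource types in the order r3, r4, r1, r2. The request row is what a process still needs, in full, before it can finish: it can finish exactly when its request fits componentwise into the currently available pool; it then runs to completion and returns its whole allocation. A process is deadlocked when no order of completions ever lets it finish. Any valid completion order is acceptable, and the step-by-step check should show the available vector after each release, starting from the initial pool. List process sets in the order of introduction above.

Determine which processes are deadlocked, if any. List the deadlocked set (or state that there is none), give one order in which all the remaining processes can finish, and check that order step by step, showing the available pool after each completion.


Nothing here is deadlocked.
Key observation: beginning at delta, releases accumulate fast enough that every process eventually fits.
A valid finishing order for the others: delta, echo, india, golf, charlie, alpha, bravo. Step-by-step check:
  pool = (0, 2, 2, 0)
  run delta (needs (0, 1, 2, 0), free (0, 2, 2, 0)); after release of (1, 0, 2, 2) the pool is (1, 2, 4, 2)
  run echo (needs (1, 2, 3, 2), free (1, 2, 4, 2)); after release of (0, 3, 2, 0) the pool is (1, 5, 6, 2)
  run india (needs (0, 5, 1, 0), free (1, 5, 6, 2)); after release of (1, 2, 0, 0) the pool is (2, 7, 6, 2)
  run golf (needs (2, 2, 3, 1), free (2, 7, 6, 2)); after release of (0, 1, 2, 0) the pool is (2, 8, 8, 2)
  run charlie (needs (1, 3, 8, 1), free (2, 8, 8, 2)); after release of (0, 0, 1, 2) the pool is (2, 8, 9, 4)
  run alpha (needs (1, 4, 2, 1), free (2, 8, 9, 4)); after release of (1, 0, 0, 0) the pool is (3, 8, 9, 4)
  run bravo (needs (0, 1, 3, 3), free (3, 8, 9, 4)); after release of (0, 3, 1, 0) the pool is (3, 11, 10, 4)


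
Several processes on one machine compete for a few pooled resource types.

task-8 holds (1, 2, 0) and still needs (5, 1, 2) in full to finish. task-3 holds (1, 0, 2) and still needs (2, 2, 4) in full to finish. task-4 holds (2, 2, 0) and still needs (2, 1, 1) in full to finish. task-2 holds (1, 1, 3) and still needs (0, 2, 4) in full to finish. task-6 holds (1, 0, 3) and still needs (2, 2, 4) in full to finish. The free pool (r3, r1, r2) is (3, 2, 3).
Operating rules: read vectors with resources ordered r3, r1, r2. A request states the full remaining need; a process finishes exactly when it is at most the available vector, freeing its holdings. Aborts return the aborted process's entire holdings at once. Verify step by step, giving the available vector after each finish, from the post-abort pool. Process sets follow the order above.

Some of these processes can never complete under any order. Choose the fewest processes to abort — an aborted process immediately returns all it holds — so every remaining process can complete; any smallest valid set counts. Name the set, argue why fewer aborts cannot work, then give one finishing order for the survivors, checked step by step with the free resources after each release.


The answer: abort task-3.
Key observation: task-6 could never have finished before the abort; with (1, 0, 2) returned by task-3, it fits at step 1.
Minimality: the empty abort set fails — the state is deadlocked as it stands.
Survivors finish in the order: task-6, task-8, task-4, task-2. Walking it through (pool after the aborts first):
  pool = (4, 2, 5)
  run task-6 (needs (2, 2, 4), free (4, 2, 5)); after release of (1, 0, 3) the pool is (5, 2, 8)
  run task-8 (needs (5, 1, 2), free (5, 2, 8)); after release of (1, 2, 0) the pool is (6, 4, 8)
  run task-4 (needs (2, 1, 1), free (6, 4, 8)); after release of (2, 2, 0) the pool is (8, 6, 8)
  run task-2 (needs (0, 2, 4), free (8, 6, 8)); after release of (1, 1, 3) the pool is (9, 7, 11)


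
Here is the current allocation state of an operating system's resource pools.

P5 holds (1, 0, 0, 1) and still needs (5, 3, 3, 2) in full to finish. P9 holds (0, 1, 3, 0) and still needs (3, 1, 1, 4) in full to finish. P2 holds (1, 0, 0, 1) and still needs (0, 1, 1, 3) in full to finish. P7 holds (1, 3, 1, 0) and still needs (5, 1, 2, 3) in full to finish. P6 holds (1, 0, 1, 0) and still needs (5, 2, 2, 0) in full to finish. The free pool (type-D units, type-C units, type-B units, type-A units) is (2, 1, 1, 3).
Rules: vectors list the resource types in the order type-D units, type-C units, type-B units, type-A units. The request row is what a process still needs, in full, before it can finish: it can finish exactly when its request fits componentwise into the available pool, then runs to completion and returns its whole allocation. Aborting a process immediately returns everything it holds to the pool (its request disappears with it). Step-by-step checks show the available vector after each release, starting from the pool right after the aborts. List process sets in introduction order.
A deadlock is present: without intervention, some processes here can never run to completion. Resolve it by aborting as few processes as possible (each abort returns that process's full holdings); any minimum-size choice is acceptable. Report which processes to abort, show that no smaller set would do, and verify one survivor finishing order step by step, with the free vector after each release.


Minimum abort set: P5 and P7.
Key observation: before aborting P5 and P7, P6 was permanently blocked — no order could ever run it; afterwards it completes at step 2.
Why nothing smaller works — every single abort fails: P5 alone leaves P7 blocked (short on type-D units); P9 alone leaves P5 blocked (short on type-D units and type-C units); P2 alone leaves P5 blocked (short on type-D units and type-C units); P7 alone leaves P5 blocked (short on type-D units); P6 alone leaves P5 blocked (short on type-D units and type-C units).
One survivor order: P2, P6, P9. Walking it through (post-abort pool first):
  pool = (4, 4, 2, 4)
  P2 needs (0, 1, 1, 3) <= (4, 4, 2, 4) -> finishes; pool += (1, 0, 0, 1) = (5, 4, 2, 5)
  P6 needs (5, 2, 2, 0) <= (5, 4, 2, 5) -> finishes; pool += (1, 0, 1, 0) = (6, 4, 3, 5)
  P9 needs (3, 1, 1, 4) <= (6, 4, 3, 5) -> finishes; pool += (0, 1, 3, 0) = (6, 5, 6, 5)


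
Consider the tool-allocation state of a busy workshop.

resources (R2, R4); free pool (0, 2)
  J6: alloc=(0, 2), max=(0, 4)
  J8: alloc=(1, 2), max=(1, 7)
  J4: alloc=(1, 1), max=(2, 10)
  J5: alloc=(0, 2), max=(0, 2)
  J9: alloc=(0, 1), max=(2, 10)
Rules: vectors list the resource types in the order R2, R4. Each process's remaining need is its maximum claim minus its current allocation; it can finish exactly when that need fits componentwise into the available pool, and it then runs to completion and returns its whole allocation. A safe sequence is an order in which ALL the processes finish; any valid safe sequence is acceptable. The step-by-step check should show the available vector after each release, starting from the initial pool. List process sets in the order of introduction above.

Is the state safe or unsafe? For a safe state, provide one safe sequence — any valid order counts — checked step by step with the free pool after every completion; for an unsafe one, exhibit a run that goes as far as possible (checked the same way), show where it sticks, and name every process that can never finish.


UNSAFE — no complete ordering exists.
Key observation: the pool after J6, J5, J8 is (1, 8); every surviving request exceeds it in R4, so progress ends there.
A maximal execution: J6, J5, J8 — then nothing else fits. Check, step by step:
  pool = (0, 2)
  J6 needs (0, 2) <= (0, 2) -> finishes; pool += (0, 2) = (0, 4)
  J5 needs (0, 0) <= (0, 4) -> finishes; pool += (0, 2) = (0, 6)
  J8 needs (0, 5) <= (0, 6) -> finishes; pool += (1, 2) = (1, 8)
  J4 still needs (1, 9) but only (1, 8) is free — short on R4
  J9 still needs (2, 9) but only (1, 8) is free — short on R2 and R4
Permanently blocked: J4 and J9.


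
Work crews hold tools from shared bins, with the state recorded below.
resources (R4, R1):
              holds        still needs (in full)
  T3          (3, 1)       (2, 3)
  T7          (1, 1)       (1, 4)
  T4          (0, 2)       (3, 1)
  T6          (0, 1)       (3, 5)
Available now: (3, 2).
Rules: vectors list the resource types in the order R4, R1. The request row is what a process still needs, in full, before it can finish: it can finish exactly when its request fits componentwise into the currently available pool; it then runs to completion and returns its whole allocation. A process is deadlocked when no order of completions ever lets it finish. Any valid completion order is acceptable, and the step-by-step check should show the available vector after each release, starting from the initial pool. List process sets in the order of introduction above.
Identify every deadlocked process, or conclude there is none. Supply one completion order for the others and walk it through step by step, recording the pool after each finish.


The deadlocked set is empty.
Key observation: there is always a runnable process — T4 first — so the state unwinds completely.
The rest can finish in the order T4, T3, T7, T6. Step-by-step check:
  pool = (3, 2)
  run T4 (needs (3, 1), free (3, 2)); after release of (0, 2) the pool is (3, 4)
  run T3 (needs (2, 3), free (3, 4)); after release of (3, 1) the pool is (6, 5)
  run T7 (needs (1, 4), free (6, 5)); after release of (1, 1) the pool is (7, 6)
  run T6 (needs (3, 5), free (7, 6)); after release of (0, 1) the pool is (7, 7)


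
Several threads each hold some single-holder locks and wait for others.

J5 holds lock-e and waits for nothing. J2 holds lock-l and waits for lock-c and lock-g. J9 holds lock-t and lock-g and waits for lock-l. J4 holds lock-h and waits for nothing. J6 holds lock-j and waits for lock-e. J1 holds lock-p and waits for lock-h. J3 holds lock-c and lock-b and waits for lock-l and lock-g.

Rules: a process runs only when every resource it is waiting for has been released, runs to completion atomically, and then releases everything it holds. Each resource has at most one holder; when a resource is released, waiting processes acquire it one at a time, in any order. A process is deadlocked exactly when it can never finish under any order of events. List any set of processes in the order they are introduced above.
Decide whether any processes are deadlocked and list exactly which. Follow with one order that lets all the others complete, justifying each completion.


Deadlocked: J2, J9 and J3.
Key observation: nobody on the ring J2 -> J9 -> J2 can start until another member finishes, which never happens; J3 is caught in further circular waits.
One completion order for the rest: J5, J4, J6, J1.
Verifying each step:
  J5 waits on nothing -> runs at once and releases lock-e
  J4 waits on nothing -> runs at once and releases lock-h
  run J6 (all its waits — lock-e — are resolved); releases lock-j
  run J1 (all its waits — lock-h — are resolved); releases lock-p


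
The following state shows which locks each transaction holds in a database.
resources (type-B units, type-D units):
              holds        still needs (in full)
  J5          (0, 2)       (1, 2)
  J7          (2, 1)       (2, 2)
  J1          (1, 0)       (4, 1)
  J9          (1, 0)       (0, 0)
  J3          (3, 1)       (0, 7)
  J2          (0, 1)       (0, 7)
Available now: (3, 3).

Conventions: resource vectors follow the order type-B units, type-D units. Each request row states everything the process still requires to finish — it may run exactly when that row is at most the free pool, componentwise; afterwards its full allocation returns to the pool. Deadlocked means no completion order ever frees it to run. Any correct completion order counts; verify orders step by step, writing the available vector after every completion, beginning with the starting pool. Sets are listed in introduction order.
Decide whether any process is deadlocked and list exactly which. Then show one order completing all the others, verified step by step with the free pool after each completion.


The deadlocked set is J3 and J2.
Key observation: the wall is type-D units: completing J5, J7, J9, J1 brings the pool only to (7, 6), and all the rest need more.
A valid finishing order for the others: J5, J7, J9, J1. Verifying each step:
  pool = (3, 3)
  run J5 (needs (1, 2), free (3, 3)); after release of (0, 2) the pool is (3, 5)
  run J7 (needs (2, 2), free (3, 5)); after release of (2, 1) the pool is (5, 6)
  run J9 (needs (0, 0), free (5, 6)); after release of (1, 0) the pool is (6, 6)
  run J1 (needs (4, 1), free (6, 6)); after release of (1, 0) the pool is (7, 6)
The stuck group stays short no matter what:
  blocked: J3 wants (0, 7), pool (7, 6) — not enough type-D units
  blocked: J2 wants (0, 7), pool (7, 6) — not enough type-D units


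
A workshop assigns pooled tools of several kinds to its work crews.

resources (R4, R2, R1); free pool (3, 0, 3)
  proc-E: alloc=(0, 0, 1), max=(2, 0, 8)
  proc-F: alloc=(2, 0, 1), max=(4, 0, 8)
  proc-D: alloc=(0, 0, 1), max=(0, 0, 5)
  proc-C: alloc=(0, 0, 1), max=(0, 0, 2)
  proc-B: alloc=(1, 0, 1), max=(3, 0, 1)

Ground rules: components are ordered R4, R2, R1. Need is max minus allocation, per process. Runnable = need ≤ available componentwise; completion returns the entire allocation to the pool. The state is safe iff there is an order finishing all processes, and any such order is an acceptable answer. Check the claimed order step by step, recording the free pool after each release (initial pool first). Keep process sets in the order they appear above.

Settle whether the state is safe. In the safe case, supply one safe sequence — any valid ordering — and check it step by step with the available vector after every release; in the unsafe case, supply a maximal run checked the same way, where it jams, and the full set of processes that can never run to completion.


UNSAFE.
Key observation: the wall is R1: completing proc-C, proc-D, proc-B brings the pool only to (4, 0, 6), and all the rest need more.
The run proc-C, proc-D, proc-B cannot be extended any further. Step-by-step check:
  pool = (3, 0, 3)
  run proc-C (needs (0, 0, 1), free (3, 0, 3)); after release of (0, 0, 1) the pool is (3, 0, 4)
  run proc-D (needs (0, 0, 4), free (3, 0, 4)); after release of (0, 0, 1) the pool is (3, 0, 5)
  run proc-B (needs (2, 0, 0), free (3, 0, 5)); after release of (1, 0, 1) the pool is (4, 0, 6)
  proc-E still needs (2, 0, 7) but only (4, 0, 6) is free — short on R1
  proc-F still needs (2, 0, 7) but only (4, 0, 6) is free — short on R1
Processes that can never finish: proc-E and proc-F.


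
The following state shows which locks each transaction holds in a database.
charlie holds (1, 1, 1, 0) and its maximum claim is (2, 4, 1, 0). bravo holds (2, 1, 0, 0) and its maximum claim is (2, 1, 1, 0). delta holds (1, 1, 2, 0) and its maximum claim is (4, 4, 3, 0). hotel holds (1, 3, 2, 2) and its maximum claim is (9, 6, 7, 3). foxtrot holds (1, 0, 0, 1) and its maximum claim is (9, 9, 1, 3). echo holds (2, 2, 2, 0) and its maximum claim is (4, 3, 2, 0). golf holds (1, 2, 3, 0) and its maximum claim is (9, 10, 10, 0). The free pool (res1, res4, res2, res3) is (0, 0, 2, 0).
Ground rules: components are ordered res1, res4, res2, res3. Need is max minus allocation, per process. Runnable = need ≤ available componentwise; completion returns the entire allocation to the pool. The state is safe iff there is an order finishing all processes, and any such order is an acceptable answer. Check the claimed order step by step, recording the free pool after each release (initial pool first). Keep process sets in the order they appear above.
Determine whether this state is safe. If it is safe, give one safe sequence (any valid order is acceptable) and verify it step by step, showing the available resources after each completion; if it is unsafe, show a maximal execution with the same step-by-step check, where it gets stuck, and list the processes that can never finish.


UNSAFE.
Key observation: after bravo, echo, delta, charlie complete, (6, 5, 7, 0) is the best the pool ever gets, yet each leftover process wants more res1.
Going as far as possible: bravo, echo, delta, charlie; after that, nothing fits. Check, step by step:
  pool = (0, 0, 2, 0)
  bravo: need (0, 0, 1, 0) fits (0, 0, 2, 0); releases (2, 1, 0, 0), pool now (2, 1, 2, 0)
  echo: need (2, 1, 0, 0) fits (2, 1, 2, 0); releases (2, 2, 2, 0), pool now (4, 3, 4, 0)
  delta: need (3, 3, 1, 0) fits (4, 3, 4, 0); releases (1, 1, 2, 0), pool now (5, 4, 6, 0)
  charlie: need (1, 3, 0, 0) fits (5, 4, 6, 0); releases (1, 1, 1, 0), pool now (6, 5, 7, 0)
  hotel cannot run: need (8, 3, 5, 1) vs free (6, 5, 7, 0) (insufficient res1 and res3)
  foxtrot cannot run: need (8, 9, 1, 2) vs free (6, 5, 7, 0) (insufficient res1, res4 and res3)
  golf cannot run: need (8, 8, 7, 0) vs free (6, 5, 7, 0) (insufficient res1 and res4)
Never able to finish: hotel, foxtrot and golf.


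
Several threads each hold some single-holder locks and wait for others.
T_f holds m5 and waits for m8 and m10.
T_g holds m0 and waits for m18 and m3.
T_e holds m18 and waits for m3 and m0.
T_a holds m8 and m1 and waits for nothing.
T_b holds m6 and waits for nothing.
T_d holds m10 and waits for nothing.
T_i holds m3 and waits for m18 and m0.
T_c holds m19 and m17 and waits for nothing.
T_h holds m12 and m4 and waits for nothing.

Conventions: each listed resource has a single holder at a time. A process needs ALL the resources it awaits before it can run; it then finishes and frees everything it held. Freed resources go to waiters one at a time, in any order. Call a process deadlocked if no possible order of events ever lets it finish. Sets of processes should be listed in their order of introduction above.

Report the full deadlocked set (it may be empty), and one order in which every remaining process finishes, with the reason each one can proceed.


The deadlocked set is T_g, T_e and T_i.
Key observation: the cycle T_g -> T_e -> T_g can never break — each member waits on the next; T_i is caught in further circular waits.
The rest can finish in the order T_c, T_d, T_b, T_a, T_f, T_h.
Step-by-step check:
  T_c: no waits; runs immediately, freeing m19 and m17
  T_d: no waits; runs immediately, freeing m10
  T_b: no waits; runs immediately, freeing m6
  T_a: no waits; runs immediately, freeing m8 and m1
  T_f: everything it awaited (m8 and m10) is free; runs, freeing m5
  T_h: no waits; runs immediately, freeing m12 and m4


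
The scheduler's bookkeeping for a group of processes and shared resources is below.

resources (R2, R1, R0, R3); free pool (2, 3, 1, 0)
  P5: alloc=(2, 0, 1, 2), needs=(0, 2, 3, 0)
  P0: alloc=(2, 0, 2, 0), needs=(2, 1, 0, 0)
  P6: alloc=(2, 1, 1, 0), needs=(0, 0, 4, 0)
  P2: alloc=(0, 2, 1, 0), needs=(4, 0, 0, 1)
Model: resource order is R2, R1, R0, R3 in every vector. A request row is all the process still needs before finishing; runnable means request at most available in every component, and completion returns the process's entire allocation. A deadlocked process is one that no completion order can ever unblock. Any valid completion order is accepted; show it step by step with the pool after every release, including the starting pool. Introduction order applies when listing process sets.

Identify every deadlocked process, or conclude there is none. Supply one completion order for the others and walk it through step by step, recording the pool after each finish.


The deadlocked set is empty.
Key observation: P0 can run right away; the returned allocation unlocks the remaining processes in turn.
One completion order for the rest: P0, P5, P2, P6. Step-by-step check:
  pool = (2, 3, 1, 0)
  P0: need (2, 1, 0, 0) fits (2, 3, 1, 0); releases (2, 0, 2, 0), pool now (4, 3, 3, 0)
  P5: need (0, 2, 3, 0) fits (4, 3, 3, 0); releases (2, 0, 1, 2), pool now (6, 3, 4, 2)
  P2: need (4, 0, 0, 1) fits (6, 3, 4, 2); releases (0, 2, 1, 0), pool now (6, 5, 5, 2)
  P6: need (0, 0, 4, 0) fits (6, 5, 5, 2); releases (2, 1, 1, 0), pool now (8, 6, 6, 2)


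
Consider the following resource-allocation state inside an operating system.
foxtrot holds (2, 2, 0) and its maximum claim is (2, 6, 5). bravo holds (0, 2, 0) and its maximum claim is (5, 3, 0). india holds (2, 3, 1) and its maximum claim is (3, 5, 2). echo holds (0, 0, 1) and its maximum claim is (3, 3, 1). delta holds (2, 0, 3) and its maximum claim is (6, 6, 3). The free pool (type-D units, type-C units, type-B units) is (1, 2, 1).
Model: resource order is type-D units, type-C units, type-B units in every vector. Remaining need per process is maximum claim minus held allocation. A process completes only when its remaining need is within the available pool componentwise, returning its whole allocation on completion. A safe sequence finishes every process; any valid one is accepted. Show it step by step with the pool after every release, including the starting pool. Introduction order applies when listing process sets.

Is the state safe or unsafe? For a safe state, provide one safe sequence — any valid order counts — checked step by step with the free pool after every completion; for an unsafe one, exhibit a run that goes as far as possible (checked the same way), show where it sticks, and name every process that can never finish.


UNSAFE.
Key observation: after india, echo the pool peaks at (3, 5, 3), and each blocked process is short somewhere: foxtrot on type-B units; bravo on type-D units; delta on type-D units, type-C units.
Going as far as possible: india, echo; after that, nothing fits. Verifying each step:
  pool = (1, 2, 1)
  india needs (1, 2, 1) <= (1, 2, 1) -> finishes; pool += (2, 3, 1) = (3, 5, 2)
  echo needs (3, 3, 0) <= (3, 5, 2) -> finishes; pool += (0, 0, 1) = (3, 5, 3)
  blocked: foxtrot wants (0, 4, 5), pool (3, 5, 3) — not enough type-B units
  blocked: bravo wants (5, 1, 0), pool (3, 5, 3) — not enough type-D units
  blocked: delta wants (4, 6, 0), pool (3, 5, 3) — not enough type-D units and type-C units
Permanently blocked: foxtrot, bravo and delta.


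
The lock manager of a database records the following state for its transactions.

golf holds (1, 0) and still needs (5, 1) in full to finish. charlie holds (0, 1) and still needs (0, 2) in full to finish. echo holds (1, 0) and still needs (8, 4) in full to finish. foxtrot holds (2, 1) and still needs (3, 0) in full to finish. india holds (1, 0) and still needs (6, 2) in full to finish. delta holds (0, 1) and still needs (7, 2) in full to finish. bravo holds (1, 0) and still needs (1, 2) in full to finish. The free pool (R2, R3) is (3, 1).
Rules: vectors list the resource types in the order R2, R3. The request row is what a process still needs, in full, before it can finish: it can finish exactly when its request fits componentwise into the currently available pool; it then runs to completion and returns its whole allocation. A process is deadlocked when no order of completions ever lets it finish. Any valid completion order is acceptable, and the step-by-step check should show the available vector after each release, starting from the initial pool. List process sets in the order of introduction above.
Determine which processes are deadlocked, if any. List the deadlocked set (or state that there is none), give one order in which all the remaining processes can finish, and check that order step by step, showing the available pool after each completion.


The deadlocked set is empty.
Key observation: no deadlock: foxtrot fits now, and the freed resources carry the rest through.
One completion order for the rest: foxtrot, golf, charlie, bravo, india, delta, echo. Check, step by step:
  pool = (3, 1)
  run foxtrot (needs (3, 0), free (3, 1)); after release of (2, 1) the pool is (5, 2)
  run golf (needs (5, 1), free (5, 2)); after release of (1, 0) the pool is (6, 2)
  run charlie (needs (0, 2), free (6, 2)); after release of (0, 1) the pool is (6, 3)
  run bravo (needs (1, 2), free (6, 3)); after release of (1, 0) the pool is (7, 3)
  run india (needs (6, 2), free (7, 3)); after release of (1, 0) the pool is (8, 3)
  run delta (needs (7, 2), free (8, 3)); after release of (0, 1) the pool is (8, 4)
  run echo (needs (8, 4), free (8, 4)); after release of (1, 0) the pool is (9, 4)


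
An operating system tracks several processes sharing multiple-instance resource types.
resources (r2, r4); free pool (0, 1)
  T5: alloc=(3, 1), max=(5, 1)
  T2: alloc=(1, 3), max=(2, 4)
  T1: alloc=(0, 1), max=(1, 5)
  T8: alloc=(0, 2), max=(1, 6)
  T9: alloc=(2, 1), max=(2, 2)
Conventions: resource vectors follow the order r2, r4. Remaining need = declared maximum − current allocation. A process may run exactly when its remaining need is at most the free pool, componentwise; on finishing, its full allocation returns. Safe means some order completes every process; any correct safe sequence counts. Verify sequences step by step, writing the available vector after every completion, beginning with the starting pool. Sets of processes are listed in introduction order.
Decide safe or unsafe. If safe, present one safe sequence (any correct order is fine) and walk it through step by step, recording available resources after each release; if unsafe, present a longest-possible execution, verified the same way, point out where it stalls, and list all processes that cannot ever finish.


SAFE — a valid safe sequence is T9, T5, T2, T1, T8.
Key observation: T9 marks the first exact bind of the order: its need (0, 1) fits the free (0, 1) with zero slack on a requested resource.
Walking it through:
  pool = (0, 1)
  run T9 (needs (0, 1), free (0, 1)); after release of (2, 1) the pool is (2, 2)
  run T5 (needs (2, 0), free (2, 2)); after release of (3, 1) the pool is (5, 3)
  run T2 (needs (1, 1), free (5, 3)); after release of (1, 3) the pool is (6, 6)
  run T1 (needs (1, 4), free (6, 6)); after release of (0, 1) the pool is (6, 7)
  run T8 (needs (1, 4), free (6, 7)); after release of (0, 2) the pool is (6, 9)
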